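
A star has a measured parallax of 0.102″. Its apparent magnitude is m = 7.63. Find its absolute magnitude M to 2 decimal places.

M ≈ 7.67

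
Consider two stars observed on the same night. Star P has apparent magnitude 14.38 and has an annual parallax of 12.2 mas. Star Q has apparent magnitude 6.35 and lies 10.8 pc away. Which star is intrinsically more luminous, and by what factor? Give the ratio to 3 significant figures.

Star Q is more luminous, by a factor of 28.3.

Star P: p = 12.2 mas = 0.0122″ → d = 1/p = 81.97 pc
Star P: M = m − 5 log₁₀ d + 5 = 14.38 − 5·1.9136 + 5 = 9.812
Star Q: M = m − 5 log₁₀ d + 5 = 6.35 − 5·1.0334 + 5 = 6.183
ΔM = M_P − M_Q = 9.812 − (6.183) = 3.629; smaller M is more luminous → Star Q.
L ratio = 10^(0.4 |ΔM|) = 10^1.452 = 28.29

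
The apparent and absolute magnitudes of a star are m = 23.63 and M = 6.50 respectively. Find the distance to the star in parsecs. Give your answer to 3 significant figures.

d ≈ 26700 pc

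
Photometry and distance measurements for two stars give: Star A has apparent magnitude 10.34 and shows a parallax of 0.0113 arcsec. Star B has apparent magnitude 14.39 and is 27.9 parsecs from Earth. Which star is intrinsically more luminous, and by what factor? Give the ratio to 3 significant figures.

Star A is more luminous, by a factor of 419.

Star A: d = 1/p = 1/0.0113″ = 88.50 pc
Star A: M = m − 5 log₁₀ d + 5 = 10.34 − 5·1.9469 + 5 = 5.605
Star B: M = m − 5 log₁₀ d + 5 = 14.39 − 5·1.4456 + 5 = 12.162
ΔM = M_A − M_B = 5.605 − (12.162) = -6.557; smaller M is more luminous → Star A.
L ratio = 10^(0.4 |ΔM|) = 10^2.623 = 419.4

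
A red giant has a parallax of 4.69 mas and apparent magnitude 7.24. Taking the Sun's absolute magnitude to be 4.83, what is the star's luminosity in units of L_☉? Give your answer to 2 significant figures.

d = 1/p = 1000/4.69 mas = 213.2 pc
M = m − 5 log₁₀ d + 5 = 7.24 − 5·2.3288 + 5 = 0.596
M − M_☉ = 0.596 − 4.83 = -4.234
L/L_☉ = 10^(−0.4 × -4.234) = 49.39

L/L_☉ ≈ 49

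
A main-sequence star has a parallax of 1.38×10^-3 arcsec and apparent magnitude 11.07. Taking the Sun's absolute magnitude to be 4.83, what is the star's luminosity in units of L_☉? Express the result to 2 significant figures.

L/L_☉ ≈ 17

d = 1/p = 1/1.38×10^-3″ = 724.6 pc
M = m − 5 log₁₀ d + 5 = 11.07 − 5·2.8601 + 5 = 1.769
M − M_☉ = 1.769 − 4.83 = -3.061
L/L_☉ = 10^(−0.4 × -3.061) = 16.76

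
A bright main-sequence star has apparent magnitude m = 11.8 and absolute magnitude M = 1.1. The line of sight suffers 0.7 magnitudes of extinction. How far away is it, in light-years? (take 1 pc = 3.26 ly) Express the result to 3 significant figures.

d ≈ 3260 ly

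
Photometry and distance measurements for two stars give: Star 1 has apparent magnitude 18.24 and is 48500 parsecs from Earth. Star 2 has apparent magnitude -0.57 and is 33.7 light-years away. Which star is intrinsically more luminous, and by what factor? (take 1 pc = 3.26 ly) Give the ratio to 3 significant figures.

Star 1: M = m − 5 log₁₀ d + 5 = 18.24 − 5·4.6857 + 5 = -0.189
Star 2: d = 33.7 ly / 3.26 = 10.34 pc
Star 2: M = m − 5 log₁₀ d + 5 = -0.57 − 5·1.0144 + 5 = -0.642
ΔM = M_1 − M_2 = -0.189 − (-0.642) = 0.453; smaller M is more luminous → Star 2.
L ratio = 10^(0.4 |ΔM|) = 10^0.181 = 1.518

Star 2 is more luminous, by a factor of 1.52.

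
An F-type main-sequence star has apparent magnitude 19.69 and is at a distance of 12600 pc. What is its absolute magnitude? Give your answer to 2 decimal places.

M ≈ 4.19

5 log₁₀(d/10 pc) = 5 log₁₀(12600) − 5 = 15.502
M = m − 5 log₁₀(d/10) = 19.69 − 15.502 = 4.188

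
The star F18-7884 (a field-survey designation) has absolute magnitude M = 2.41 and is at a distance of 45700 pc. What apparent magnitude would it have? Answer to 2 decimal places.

m = M + 5 log₁₀ d − 5 = 2.41 + 5·4.6599 − 5 = 20.710

m ≈ 20.71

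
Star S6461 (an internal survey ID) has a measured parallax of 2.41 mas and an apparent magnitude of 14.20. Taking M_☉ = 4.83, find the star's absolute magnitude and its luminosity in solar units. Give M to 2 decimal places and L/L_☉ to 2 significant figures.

M ≈ 6.11; L/L_☉ ≈ 0.31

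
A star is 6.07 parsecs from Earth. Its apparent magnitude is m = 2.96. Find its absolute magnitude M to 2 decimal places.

M ≈ 4.04

5 log₁₀(d/10 pc) = 5 log₁₀(6.070) − 5 = -1.084
M = m − 5 log₁₀(d/10) = 2.96 + 1.084 = 4.044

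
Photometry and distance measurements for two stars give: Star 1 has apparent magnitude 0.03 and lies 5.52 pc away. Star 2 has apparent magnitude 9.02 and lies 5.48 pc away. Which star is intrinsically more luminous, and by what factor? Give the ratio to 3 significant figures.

Star 1: M = m − 5 log₁₀ d + 5 = 0.03 − 5·0.7419 + 5 = 1.320
Star 2: M = m − 5 log₁₀ d + 5 = 9.02 − 5·0.7388 + 5 = 10.326
ΔM = M_1 − M_2 = 1.320 − (10.326) = -9.006; smaller M is more luminous → Star 1.
L ratio = 10^(0.4 |ΔM|) = 10^3.602 = 4002

Star 1 is more luminous, by a factor of 4000.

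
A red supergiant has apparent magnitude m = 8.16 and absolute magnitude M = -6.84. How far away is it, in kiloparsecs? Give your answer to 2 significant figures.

d ≈ 10 kpc

Distance modulus: m − M = 8.16 − (-6.84) = 15.000
m − M = 5 log₁₀ d − 5
log₁₀ d = (m − M)/5 + 1 = 4.0000
d = 10^4.0000 = 10000 pc
= 10.00 kpc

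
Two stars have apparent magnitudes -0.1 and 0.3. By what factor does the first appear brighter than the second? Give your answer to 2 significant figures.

Δm = -0.1 − (0.3) = -0.4
Flux ratio = 10^(−0.4 Δm) = 10^(−0.4 × -0.4) = 10^0.160 = 1.445

1.4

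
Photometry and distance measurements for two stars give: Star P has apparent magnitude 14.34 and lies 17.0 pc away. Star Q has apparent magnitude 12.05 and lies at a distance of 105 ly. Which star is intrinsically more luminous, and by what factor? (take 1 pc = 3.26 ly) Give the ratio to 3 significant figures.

Star Q is more luminous, by a factor of 29.6.

Star P: M = m − 5 log₁₀ d + 5 = 14.34 − 5·1.2304 + 5 = 13.188
Star Q: d = 105 ly / 3.26 = 32.21 pc
Star Q: M = m − 5 log₁₀ d + 5 = 12.05 − 5·1.5080 + 5 = 9.510
ΔM = M_P − M_Q = 13.188 − (9.510) = 3.678; smaller M is more luminous → Star Q.
L ratio = 10^(0.4 |ΔM|) = 10^1.471 = 29.58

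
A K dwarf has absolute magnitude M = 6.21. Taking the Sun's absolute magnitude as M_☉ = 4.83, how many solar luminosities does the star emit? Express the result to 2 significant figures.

M − M_☉ = 6.21 − 4.83 = 1.380
L/L_☉ = 10^(−0.4 (M − M_☉)) = 10^-0.552 = 0.2805

L/L_☉ ≈ 0.28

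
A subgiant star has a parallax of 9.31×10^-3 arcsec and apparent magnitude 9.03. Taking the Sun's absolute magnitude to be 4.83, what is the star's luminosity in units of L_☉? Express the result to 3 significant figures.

L/L_☉ ≈ 2.41

d = 1/p = 1/9.31×10^-3″ = 107.4 pc
M = m − 5 log₁₀ d + 5 = 9.03 − 5·2.0311 + 5 = 3.875
M − M_☉ = 3.875 − 4.83 = -0.955
L/L_☉ = 10^(−0.4 × -0.955) = 2.410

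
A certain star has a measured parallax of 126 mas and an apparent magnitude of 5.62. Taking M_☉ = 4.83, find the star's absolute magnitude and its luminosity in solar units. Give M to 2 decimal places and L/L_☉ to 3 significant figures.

M ≈ 6.12; L/L_☉ ≈ 0.304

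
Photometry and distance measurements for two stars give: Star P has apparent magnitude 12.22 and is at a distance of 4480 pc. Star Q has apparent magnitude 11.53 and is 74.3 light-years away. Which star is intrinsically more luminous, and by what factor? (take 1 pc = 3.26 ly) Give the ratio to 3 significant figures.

Star P: M = m − 5 log₁₀ d + 5 = 12.22 − 5·3.6513 + 5 = -1.036
Star Q: d = 74.3 ly / 3.26 = 22.79 pc
Star Q: M = m − 5 log₁₀ d + 5 = 11.53 − 5·1.3578 + 5 = 9.741
ΔM = M_P − M_Q = -1.036 − (9.741) = -10.778; smaller M is more luminous → Star P.
L ratio = 10^(0.4 |ΔM|) = 10^4.311 = 20470

Star P is more luminous, by a factor of 20500.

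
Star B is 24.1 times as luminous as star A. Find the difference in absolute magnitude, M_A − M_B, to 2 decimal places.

Pogson: ΔM = −2.5 log₁₀(ratio) = −2.5 log₁₀(24.1) = −2.5 × 1.3820 = -3.455
Star B is brighter so has the smaller magnitude: M_A − M_B is positive.

M_A − M_B ≈ 3.46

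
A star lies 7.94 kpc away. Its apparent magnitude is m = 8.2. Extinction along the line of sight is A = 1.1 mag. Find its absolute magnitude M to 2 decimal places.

M ≈ -7.40

d = 7.94 kpc = 7940 pc
5 log₁₀(d/10 pc) = 5 log₁₀(7940) − 5 = 14.499
M = m − 5 log₁₀(d/10) − A = 8.2 − 14.499 − 1.1 = -7.399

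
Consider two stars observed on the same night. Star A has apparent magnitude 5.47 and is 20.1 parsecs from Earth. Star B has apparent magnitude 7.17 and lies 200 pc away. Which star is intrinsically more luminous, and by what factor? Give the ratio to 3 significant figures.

Star B is more luminous, by a factor of 20.7.

Star A: M = m − 5 log₁₀ d + 5 = 5.47 − 5·1.3032 + 5 = 3.954
Star B: M = m − 5 log₁₀ d + 5 = 7.17 − 5·2.3010 + 5 = 0.665
ΔM = M_A − M_B = 3.954 − (0.665) = 3.289; smaller M is more luminous → Star B.
L ratio = 10^(0.4 |ΔM|) = 10^1.316 = 20.69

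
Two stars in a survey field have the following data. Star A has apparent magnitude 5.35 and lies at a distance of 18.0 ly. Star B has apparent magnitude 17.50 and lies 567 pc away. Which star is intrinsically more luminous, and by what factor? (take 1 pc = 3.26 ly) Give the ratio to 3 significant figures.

Star A is more luminous, by a factor of 6.87.

Star A: d = 18.0 ly / 3.26 = 5.521 pc
Star A: M = m − 5 log₁₀ d + 5 = 5.35 − 5·0.7421 + 5 = 6.640
Star B: M = m − 5 log₁₀ d + 5 = 17.50 − 5·2.7536 + 5 = 8.732
ΔM = M_A − M_B = 6.640 − (8.732) = -2.092; smaller M is more luminous → Star A.
L ratio = 10^(0.4 |ΔM|) = 10^0.837 = 6.870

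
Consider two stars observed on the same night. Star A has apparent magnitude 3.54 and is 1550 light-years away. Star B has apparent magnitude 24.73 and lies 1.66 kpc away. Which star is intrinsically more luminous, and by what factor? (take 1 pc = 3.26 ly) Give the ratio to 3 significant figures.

Star A is more luminous, by a factor of 2.45×10^7.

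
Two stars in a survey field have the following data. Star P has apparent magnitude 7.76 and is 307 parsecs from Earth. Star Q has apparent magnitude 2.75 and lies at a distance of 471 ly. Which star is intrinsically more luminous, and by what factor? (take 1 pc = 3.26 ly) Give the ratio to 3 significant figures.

Star Q is more luminous, by a factor of 22.4.

Star P: M = m − 5 log₁₀ d + 5 = 7.76 − 5·2.4871 + 5 = 0.324
Star Q: d = 471 ly / 3.26 = 144.5 pc
Star Q: M = m − 5 log₁₀ d + 5 = 2.75 − 5·2.1598 + 5 = -3.049
ΔM = M_P − M_Q = 0.324 − (-3.049) = 3.373; smaller M is more luminous → Star Q.
L ratio = 10^(0.4 |ΔM|) = 10^1.349 = 22.35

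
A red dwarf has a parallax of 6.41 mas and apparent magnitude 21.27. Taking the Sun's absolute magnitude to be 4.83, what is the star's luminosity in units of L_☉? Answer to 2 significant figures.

d = 1/p = 1000/6.41 mas = 156.0 pc
M = m − 5 log₁₀ d + 5 = 21.27 − 5·2.1931 + 5 = 15.304
M − M_☉ = 15.304 − 4.83 = 10.474
L/L_☉ = 10^(−0.4 × 10.474) = 6.461×10^-5

L/L_☉ ≈ 6.5×10^-5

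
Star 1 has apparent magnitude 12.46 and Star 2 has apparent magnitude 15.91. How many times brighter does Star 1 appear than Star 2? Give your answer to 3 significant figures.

24.0

Δm = 12.46 − (15.91) = -3.45
Flux ratio = 10^(−0.4 Δm) = 10^(−0.4 × -3.45) = 10^1.380 = 23.99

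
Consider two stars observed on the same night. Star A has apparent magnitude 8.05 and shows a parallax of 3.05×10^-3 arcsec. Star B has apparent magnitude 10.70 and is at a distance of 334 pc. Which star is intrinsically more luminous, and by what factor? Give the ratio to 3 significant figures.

Star A: d = 1/p = 1/3.05×10^-3″ = 327.9 pc
Star A: M = m − 5 log₁₀ d + 5 = 8.05 − 5·2.5157 + 5 = 0.471
Star B: M = m − 5 log₁₀ d + 5 = 10.70 − 5·2.5237 + 5 = 3.081
ΔM = M_A − M_B = 0.471 − (3.081) = -2.610; smaller M is more luminous → Star A.
L ratio = 10^(0.4 |ΔM|) = 10^1.044 = 11.06

Star A is more luminous, by a factor of 11.1.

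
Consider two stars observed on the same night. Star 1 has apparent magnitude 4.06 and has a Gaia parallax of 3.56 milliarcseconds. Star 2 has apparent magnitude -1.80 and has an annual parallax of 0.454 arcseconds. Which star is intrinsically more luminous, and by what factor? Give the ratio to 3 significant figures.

Star 1 is more luminous, by a factor of 73.7.

Star 1: p = 3.56 mas = 3.56×10^-3″ → d = 1/p = 280.9 pc
Star 1: M = m − 5 log₁₀ d + 5 = 4.06 − 5·2.4486 + 5 = -3.183
Star 2: d = 1/p = 1/0.454″ = 2.203 pc
Star 2: M = m − 5 log₁₀ d + 5 = -1.80 − 5·0.3429 + 5 = 1.485
ΔM = M_1 − M_2 = -3.183 − (1.485) = -4.668; smaller M is more luminous → Star 1.
L ratio = 10^(0.4 |ΔM|) = 10^1.867 = 73.66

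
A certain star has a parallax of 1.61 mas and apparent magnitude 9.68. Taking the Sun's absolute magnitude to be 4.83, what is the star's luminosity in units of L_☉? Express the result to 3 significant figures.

d = 1/p = 1000/1.61 mas = 621.1 pc
M = m − 5 log₁₀ d + 5 = 9.68 − 5·2.7932 + 5 = 0.714
M − M_☉ = 0.714 − 4.83 = -4.116
L/L_☉ = 10^(−0.4 × -4.116) = 44.29

L/L_☉ ≈ 44.3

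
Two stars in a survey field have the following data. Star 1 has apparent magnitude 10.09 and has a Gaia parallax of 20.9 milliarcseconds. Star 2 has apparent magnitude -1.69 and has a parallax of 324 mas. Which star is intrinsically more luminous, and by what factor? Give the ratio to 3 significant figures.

Star 1: p = 20.9 mas = 0.0209″ → d = 1/p = 47.85 pc
Star 1: M = m − 5 log₁₀ d + 5 = 10.09 − 5·1.6799 + 5 = 6.691
Star 2: p = 324 mas = 0.324″ → d = 1/p = 3.086 pc
Star 2: M = m − 5 log₁₀ d + 5 = -1.69 − 5·0.4895 + 5 = 0.863
ΔM = M_1 − M_2 = 6.691 − (0.863) = 5.828; smaller M is more luminous → Star 2.
L ratio = 10^(0.4 |ΔM|) = 10^2.331 = 214.4

Star 2 is more luminous, by a factor of 214.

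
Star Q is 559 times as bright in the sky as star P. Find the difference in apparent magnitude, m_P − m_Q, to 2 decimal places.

m_P − m_Q ≈ 6.87

Pogson: Δm = −2.5 log₁₀(ratio) = −2.5 log₁₀(559) = −2.5 × 2.7474 = -6.869
Star Q is brighter so has the smaller magnitude: m_P − m_Q is positive.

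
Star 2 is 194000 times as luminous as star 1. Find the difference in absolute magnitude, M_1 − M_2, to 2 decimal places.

M_1 − M_2 ≈ 13.22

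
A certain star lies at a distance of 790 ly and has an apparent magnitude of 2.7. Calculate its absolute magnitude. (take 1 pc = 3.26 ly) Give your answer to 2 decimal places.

M ≈ -4.22

d = 790 ly / 3.26 = 242.3 pc
5 log₁₀(d/10 pc) = 5 log₁₀(242.3) − 5 = 6.922
M = m − 5 log₁₀(d/10) = 2.7 − 6.922 = -4.222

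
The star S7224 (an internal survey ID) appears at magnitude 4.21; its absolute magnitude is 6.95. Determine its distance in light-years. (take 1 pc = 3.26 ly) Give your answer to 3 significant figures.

d ≈ 9.23 ly

μ = m − M = -2.740
m − M = 5 log₁₀ d − 5
log₁₀ d = (m − M)/5 + 1 = 0.4520
d = 10^0.4520 = 2.831 pc
= 9.230 ly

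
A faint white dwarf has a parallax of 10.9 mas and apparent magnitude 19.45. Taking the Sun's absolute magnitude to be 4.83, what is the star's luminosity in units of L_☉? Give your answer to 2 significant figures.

d = 1/p = 1000/10.9 mas = 91.74 pc
M = m − 5 log₁₀ d + 5 = 19.45 − 5·1.9626 + 5 = 14.637
M − M_☉ = 14.637 − 4.83 = 9.807
L/L_☉ = 10^(−0.4 × 9.807) = 1.194×10^-4

L/L_☉ ≈ 1.2×10^-4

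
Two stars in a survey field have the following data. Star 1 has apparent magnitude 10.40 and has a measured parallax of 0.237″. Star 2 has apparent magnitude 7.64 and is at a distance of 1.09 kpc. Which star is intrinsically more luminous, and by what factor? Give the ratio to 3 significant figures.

Star 2 is more luminous, by a factor of 848000.

Star 1: d = 1/p = 1/0.237″ = 4.219 pc
Star 1: M = m − 5 log₁₀ d + 5 = 10.40 − 5·0.6253 + 5 = 12.274
Star 2: d = 1.09 kpc = 1090 pc
Star 2: M = m − 5 log₁₀ d + 5 = 7.64 − 5·3.0374 + 5 = -2.547
ΔM = M_1 − M_2 = 12.274 − (-2.547) = 14.821; smaller M is more luminous → Star 2.
L ratio = 10^(0.4 |ΔM|) = 10^5.928 = 847900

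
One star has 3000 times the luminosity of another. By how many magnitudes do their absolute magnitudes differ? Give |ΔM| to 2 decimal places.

Pogson: ΔM = −2.5 log₁₀(ratio) = −2.5 log₁₀(3000) = −2.5 × 3.4771 = -8.693

|ΔM| ≈ 8.69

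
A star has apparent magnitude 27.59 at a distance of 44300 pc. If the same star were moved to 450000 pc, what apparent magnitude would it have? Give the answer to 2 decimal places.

m ≈ 32.62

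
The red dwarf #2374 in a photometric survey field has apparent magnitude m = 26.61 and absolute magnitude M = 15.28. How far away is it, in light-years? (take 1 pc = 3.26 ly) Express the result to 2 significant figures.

Distance modulus: m − M = 26.61 − (15.28) = 11.330
m − M = 5 log₁₀ d − 5
log₁₀ d = (m − M)/5 + 1 = 3.2660
d = 10^3.2660 = 1845 pc
= 6015 ly

d ≈ 6000 ly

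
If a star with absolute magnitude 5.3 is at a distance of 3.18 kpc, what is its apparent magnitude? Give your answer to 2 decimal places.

d = 3.18 kpc = 3180 pc
m = M + 5 log₁₀ d − 5 = 5.3 + 5·3.5024 − 5 = 17.812

m ≈ 17.81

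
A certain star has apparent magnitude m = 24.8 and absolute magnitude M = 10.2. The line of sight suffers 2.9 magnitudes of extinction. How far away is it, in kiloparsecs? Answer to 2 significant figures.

d ≈ 2.2 kpc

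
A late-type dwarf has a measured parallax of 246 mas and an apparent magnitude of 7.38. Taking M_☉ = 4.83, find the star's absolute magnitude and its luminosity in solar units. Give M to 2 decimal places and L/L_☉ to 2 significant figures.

M ≈ 9.33; L/L_☉ ≈ 0.016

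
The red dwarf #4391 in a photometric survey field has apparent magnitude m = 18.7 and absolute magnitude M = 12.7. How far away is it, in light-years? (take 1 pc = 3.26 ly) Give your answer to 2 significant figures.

μ = m − M = 6.000
m − M = 5 log₁₀ d − 5
log₁₀ d = (m − M)/5 + 1 = 2.2000
d = 10^2.2000 = 158.5 pc
= 516.7 ly

d ≈ 520 ly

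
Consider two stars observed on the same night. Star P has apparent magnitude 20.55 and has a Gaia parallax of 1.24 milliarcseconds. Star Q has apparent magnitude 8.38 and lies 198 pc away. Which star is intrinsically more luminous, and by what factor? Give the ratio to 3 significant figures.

Star Q is more luminous, by a factor of 4450.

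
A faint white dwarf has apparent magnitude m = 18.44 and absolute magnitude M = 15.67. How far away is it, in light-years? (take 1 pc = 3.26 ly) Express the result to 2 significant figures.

μ = m − M = 2.770
m − M = 5 log₁₀ d − 5
log₁₀ d = (m − M)/5 + 1 = 1.5540
d = 10^1.5540 = 35.81 pc
= 116.7 ly

d ≈ 120 ly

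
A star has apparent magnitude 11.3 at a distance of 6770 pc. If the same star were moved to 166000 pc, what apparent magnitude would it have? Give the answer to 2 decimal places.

m ≈ 18.25

Flux ∝ 1/d², so Δm = 5 log₁₀(d₂/d₁) = 5 log₁₀(166000/6770) = 6.948
m₂ = m₁ + Δm = 11.3 + (6.948) = 18.248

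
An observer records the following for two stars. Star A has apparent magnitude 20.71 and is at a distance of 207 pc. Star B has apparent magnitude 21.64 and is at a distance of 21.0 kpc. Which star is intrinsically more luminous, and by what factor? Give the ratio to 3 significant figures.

Star B is more luminous, by a factor of 4370.

Star A: M = m − 5 log₁₀ d + 5 = 20.71 − 5·2.3160 + 5 = 14.130
Star B: d = 21.0 kpc = 21000 pc
Star B: M = m − 5 log₁₀ d + 5 = 21.64 − 5·4.3222 + 5 = 5.029
ΔM = M_A − M_B = 14.130 − (5.029) = 9.101; smaller M is more luminous → Star B.
L ratio = 10^(0.4 |ΔM|) = 10^3.640 = 4370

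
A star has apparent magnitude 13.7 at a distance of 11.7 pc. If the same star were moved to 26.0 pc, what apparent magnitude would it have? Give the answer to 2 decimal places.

Flux ∝ 1/d², so Δm = 5 log₁₀(d₂/d₁) = 5 log₁₀(26.0/11.7) = 1.734
m₂ = m₁ + Δm = 13.7 + (1.734) = 15.434

m ≈ 15.43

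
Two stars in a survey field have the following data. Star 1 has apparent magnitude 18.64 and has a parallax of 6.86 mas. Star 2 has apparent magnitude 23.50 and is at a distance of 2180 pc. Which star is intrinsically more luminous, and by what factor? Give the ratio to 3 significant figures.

Star 2 is more luminous, by a factor of 2.54.

Star 1: p = 6.86 mas = 6.86×10^-3″ → d = 1/p = 145.8 pc
Star 1: M = m − 5 log₁₀ d + 5 = 18.64 − 5·2.1637 + 5 = 12.822
Star 2: M = m − 5 log₁₀ d + 5 = 23.50 − 5·3.3385 + 5 = 11.808
ΔM = M_1 − M_2 = 12.822 − (11.808) = 1.014; smaller M is more luminous → Star 2.
L ratio = 10^(0.4 |ΔM|) = 10^0.406 = 2.544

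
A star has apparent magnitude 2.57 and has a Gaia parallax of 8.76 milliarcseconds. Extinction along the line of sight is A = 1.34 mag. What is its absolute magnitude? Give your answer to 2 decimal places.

M ≈ -4.06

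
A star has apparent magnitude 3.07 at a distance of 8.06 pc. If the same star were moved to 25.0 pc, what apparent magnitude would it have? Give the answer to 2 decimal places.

m ≈ 5.53

Flux ∝ 1/d², so Δm = 5 log₁₀(d₂/d₁) = 5 log₁₀(25.0/8.06) = 2.458
m₂ = m₁ + Δm = 3.07 + (2.458) = 5.528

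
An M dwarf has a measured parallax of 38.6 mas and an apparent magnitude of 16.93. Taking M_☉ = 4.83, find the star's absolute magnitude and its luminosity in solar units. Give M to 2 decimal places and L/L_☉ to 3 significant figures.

d = 1/p = 1000/38.6 mas = 25.91 pc
M = m − 5 log₁₀ d + 5 = 16.93 − 5·1.4134 + 5 = 14.863
M − M_☉ = 14.863 − 4.83 = 10.033
L/L_☉ = 10^(−0.4 × 10.033) = 9.701×10^-5

M ≈ 14.86; L/L_☉ ≈ 9.70×10^-5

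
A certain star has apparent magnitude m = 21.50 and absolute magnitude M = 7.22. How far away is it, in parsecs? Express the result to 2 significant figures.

Distance modulus: m − M = 21.50 − (7.22) = 14.280
m − M = 5 log₁₀ d − 5
log₁₀ d = (m − M)/5 + 1 = 3.8560
d = 10^3.8560 = 7178 pc

d ≈ 7200 pc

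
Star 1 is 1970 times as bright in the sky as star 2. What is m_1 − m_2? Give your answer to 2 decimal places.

m_1 − m_2 ≈ -8.24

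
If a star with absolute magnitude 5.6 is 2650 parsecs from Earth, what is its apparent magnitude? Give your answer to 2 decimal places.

m ≈ 17.72

m = M + 5 log₁₀ d − 5 = 5.6 + 5·3.4232 − 5 = 17.716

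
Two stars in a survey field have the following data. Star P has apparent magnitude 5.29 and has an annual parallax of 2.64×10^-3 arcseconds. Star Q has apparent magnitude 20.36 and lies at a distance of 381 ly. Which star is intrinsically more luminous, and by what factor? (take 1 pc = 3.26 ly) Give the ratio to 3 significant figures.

Star P is more luminous, by a factor of 1.12×10^7.

Star P: d = 1/p = 1/2.64×10^-3″ = 378.8 pc
Star P: M = m − 5 log₁₀ d + 5 = 5.29 − 5·2.5784 + 5 = -2.602
Star Q: d = 381 ly / 3.26 = 116.9 pc
Star Q: M = m − 5 log₁₀ d + 5 = 20.36 − 5·2.0677 + 5 = 15.021
ΔM = M_P − M_Q = -2.602 − (15.021) = -17.623; smaller M is more luminous → Star P.
L ratio = 10^(0.4 |ΔM|) = 10^7.049 = 1.120×10^7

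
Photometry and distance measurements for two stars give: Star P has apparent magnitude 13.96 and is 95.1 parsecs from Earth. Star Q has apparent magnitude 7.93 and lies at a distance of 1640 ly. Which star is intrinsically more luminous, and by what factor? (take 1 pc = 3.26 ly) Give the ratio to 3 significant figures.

Star Q is more luminous, by a factor of 7230.

Star P: M = m − 5 log₁₀ d + 5 = 13.96 − 5·1.9782 + 5 = 9.069
Star Q: d = 1640 ly / 3.26 = 503.1 pc
Star Q: M = m − 5 log₁₀ d + 5 = 7.93 − 5·2.7016 + 5 = -0.578
ΔM = M_P − M_Q = 9.069 − (-0.578) = 9.647; smaller M is more luminous → Star Q.
L ratio = 10^(0.4 |ΔM|) = 10^3.859 = 7226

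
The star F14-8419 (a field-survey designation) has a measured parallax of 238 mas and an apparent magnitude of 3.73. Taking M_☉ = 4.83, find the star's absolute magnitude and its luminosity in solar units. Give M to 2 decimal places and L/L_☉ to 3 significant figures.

M ≈ 5.61; L/L_☉ ≈ 0.486

d = 1/p = 1000/238 mas = 4.202 pc
M = m − 5 log₁₀ d + 5 = 3.73 − 5·0.6234 + 5 = 5.613
M − M_☉ = 5.613 − 4.83 = 0.783
L/L_☉ = 10^(−0.4 × 0.783) = 0.4862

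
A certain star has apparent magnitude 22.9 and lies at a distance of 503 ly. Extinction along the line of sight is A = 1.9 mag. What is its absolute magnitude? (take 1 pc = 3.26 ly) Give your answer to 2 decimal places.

d = 503 ly / 3.26 = 154.3 pc
5 log₁₀(d/10 pc) = 5 log₁₀(154.3) − 5 = 5.942
M = m − 5 log₁₀(d/10) − A = 22.9 − 5.942 − 1.9 = 15.058

M ≈ 15.06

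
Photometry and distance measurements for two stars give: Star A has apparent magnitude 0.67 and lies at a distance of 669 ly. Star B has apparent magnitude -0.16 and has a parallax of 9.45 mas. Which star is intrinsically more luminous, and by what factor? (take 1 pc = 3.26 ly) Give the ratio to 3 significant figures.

Star A is more luminous, by a factor of 1.75.

Star A: d = 669 ly / 3.26 = 205.2 pc
Star A: M = m − 5 log₁₀ d + 5 = 0.67 − 5·2.3122 + 5 = -5.891
Star B: p = 9.45 mas = 9.45×10^-3″ → d = 1/p = 105.8 pc
Star B: M = m − 5 log₁₀ d + 5 = -0.16 − 5·2.0246 + 5 = -5.283
ΔM = M_A − M_B = -5.891 − (-5.283) = -0.608; smaller M is more luminous → Star A.
L ratio = 10^(0.4 |ΔM|) = 10^0.243 = 1.751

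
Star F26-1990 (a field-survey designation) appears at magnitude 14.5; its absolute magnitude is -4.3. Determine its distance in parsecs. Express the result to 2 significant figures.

d ≈ 58000 pc

μ = m − M = 18.800
m − M = 5 log₁₀ d − 5
log₁₀ d = (m − M)/5 + 1 = 4.7600
d = 10^4.7600 = 57540 pc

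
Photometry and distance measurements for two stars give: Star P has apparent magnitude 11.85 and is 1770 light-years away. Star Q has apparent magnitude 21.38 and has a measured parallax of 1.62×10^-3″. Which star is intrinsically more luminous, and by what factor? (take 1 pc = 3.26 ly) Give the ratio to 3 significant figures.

Star P is more luminous, by a factor of 5020.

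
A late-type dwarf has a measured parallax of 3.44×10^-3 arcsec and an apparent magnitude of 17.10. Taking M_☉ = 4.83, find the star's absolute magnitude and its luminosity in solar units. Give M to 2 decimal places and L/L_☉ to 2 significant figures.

d = 1/p = 1/3.44×10^-3″ = 290.7 pc
M = m − 5 log₁₀ d + 5 = 17.10 − 5·2.4634 + 5 = 9.783
M − M_☉ = 9.783 − 4.83 = 4.953
L/L_☉ = 10^(−0.4 × 4.953) = 0.01044

M ≈ 9.78; L/L_☉ ≈ 0.010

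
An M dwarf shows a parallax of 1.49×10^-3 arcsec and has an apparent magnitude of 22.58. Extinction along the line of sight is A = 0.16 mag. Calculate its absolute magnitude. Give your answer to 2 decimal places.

M ≈ 13.29

d = 1/p = 1/1.49×10^-3″ = 671.1 pc
5 log₁₀(d/10 pc) = 5 log₁₀(671.1) − 5 = 9.134
M = m − 5 log₁₀(d/10) − A = 22.58 − 9.134 − 0.16 = 13.286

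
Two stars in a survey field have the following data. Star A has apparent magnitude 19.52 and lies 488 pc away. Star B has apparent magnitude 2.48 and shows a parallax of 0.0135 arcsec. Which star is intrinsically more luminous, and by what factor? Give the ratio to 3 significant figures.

Star B is more luminous, by a factor of 151000.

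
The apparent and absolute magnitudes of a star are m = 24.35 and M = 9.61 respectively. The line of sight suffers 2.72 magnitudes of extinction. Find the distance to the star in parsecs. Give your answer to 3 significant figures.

m − M = 5 log₁₀(d/10 pc) + A  ⇒  24.35 − (9.61) − 2.72 = 5 log₁₀(d/10)
12.020 = 5 log₁₀(d/10)
log₁₀ d = (m − M − A)/5 + 1 = 3.4040
d = 10^3.4040 = 2535 pc

d ≈ 2540 pc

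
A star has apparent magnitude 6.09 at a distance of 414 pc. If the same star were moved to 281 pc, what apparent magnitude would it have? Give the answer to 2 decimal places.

Flux ∝ 1/d², so Δm = 5 log₁₀(d₂/d₁) = 5 log₁₀(281/414) = -0.841
m₂ = m₁ + Δm = 6.09 + (-0.841) = 5.249

m ≈ 5.25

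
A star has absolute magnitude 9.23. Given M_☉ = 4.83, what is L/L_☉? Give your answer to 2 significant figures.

M − M_☉ = 9.23 − 4.83 = 4.400
L/L_☉ = 10^(−0.4 (M − M_☉)) = 10^-1.760 = 0.01738

L/L_☉ ≈ 0.017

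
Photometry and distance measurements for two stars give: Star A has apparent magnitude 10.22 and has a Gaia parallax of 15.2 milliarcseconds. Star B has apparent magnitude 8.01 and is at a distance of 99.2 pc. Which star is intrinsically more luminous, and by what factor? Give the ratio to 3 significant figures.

Star B is more luminous, by a factor of 17.4.

Star A: p = 15.2 mas = 0.0152″ → d = 1/p = 65.79 pc
Star A: M = m − 5 log₁₀ d + 5 = 10.22 − 5·1.8182 + 5 = 6.129
Star B: M = m − 5 log₁₀ d + 5 = 8.01 − 5·1.9965 + 5 = 3.027
ΔM = M_A − M_B = 6.129 − (3.027) = 3.102; smaller M is more luminous → Star B.
L ratio = 10^(0.4 |ΔM|) = 10^1.241 = 17.41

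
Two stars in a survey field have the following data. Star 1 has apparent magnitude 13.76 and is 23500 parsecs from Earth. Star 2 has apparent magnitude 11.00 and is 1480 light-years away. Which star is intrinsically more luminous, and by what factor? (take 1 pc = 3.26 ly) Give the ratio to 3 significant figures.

Star 1: M = m − 5 log₁₀ d + 5 = 13.76 − 5·4.3711 + 5 = -3.095
Star 2: d = 1480 ly / 3.26 = 454.0 pc
Star 2: M = m − 5 log₁₀ d + 5 = 11.00 − 5·2.6570 + 5 = 2.715
ΔM = M_1 − M_2 = -3.095 − (2.715) = -5.810; smaller M is more luminous → Star 1.
L ratio = 10^(0.4 |ΔM|) = 10^2.324 = 210.9

Star 1 is more luminous, by a factor of 211.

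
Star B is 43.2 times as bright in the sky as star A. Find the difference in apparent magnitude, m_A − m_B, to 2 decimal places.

Pogson: Δm = −2.5 log₁₀(ratio) = −2.5 log₁₀(43.2) = −2.5 × 1.6355 = -4.089
Star B is brighter so has the smaller magnitude: m_A − m_B is positive.

m_A − m_B ≈ 4.09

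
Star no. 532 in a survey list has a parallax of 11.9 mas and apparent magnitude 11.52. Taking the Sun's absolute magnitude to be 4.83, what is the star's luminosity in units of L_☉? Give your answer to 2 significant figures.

d = 1/p = 1000/11.9 mas = 84.03 pc
M = m − 5 log₁₀ d + 5 = 11.52 − 5·1.9245 + 5 = 6.898
M − M_☉ = 6.898 − 4.83 = 2.068
L/L_☉ = 10^(−0.4 × 2.068) = 0.1489

L/L_☉ ≈ 0.15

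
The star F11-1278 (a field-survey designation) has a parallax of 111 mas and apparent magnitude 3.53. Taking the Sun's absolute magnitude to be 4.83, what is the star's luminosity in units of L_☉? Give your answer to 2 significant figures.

d = 1/p = 1000/111 mas = 9.009 pc
M = m − 5 log₁₀ d + 5 = 3.53 − 5·0.9547 + 5 = 3.757
M − M_☉ = 3.757 − 4.83 = -1.073
L/L_☉ = 10^(−0.4 × -1.073) = 2.688

L/L_☉ ≈ 2.7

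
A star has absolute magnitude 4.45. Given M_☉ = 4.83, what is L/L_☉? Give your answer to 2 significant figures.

M − M_☉ = 4.45 − 4.83 = -0.380
L/L_☉ = 10^(−0.4 (M − M_☉)) = 10^0.152 = 1.419

L/L_☉ ≈ 1.4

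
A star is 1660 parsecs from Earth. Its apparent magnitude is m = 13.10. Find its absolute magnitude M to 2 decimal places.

M ≈ 2.00

5 log₁₀(d/10 pc) = 5 log₁₀(1660) − 5 = 11.101
M = m − 5 log₁₀(d/10) = 13.10 − 11.101 = 1.999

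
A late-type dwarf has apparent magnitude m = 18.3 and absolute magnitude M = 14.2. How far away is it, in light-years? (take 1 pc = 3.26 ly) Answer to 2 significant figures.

d ≈ 220 ly

μ = m − M = 4.100
m − M = 5 log₁₀ d − 5
log₁₀ d = (m − M)/5 + 1 = 1.8200
d = 10^1.8200 = 66.07 pc
= 215.4 ly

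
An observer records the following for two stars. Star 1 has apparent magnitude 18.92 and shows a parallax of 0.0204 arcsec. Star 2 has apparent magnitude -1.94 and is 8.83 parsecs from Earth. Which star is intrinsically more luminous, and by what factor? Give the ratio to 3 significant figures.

Star 1: d = 1/p = 1/0.0204″ = 49.02 pc
Star 1: M = m − 5 log₁₀ d + 5 = 18.92 − 5·1.6904 + 5 = 15.468
Star 2: M = m − 5 log₁₀ d + 5 = -1.94 − 5·0.9460 + 5 = -1.670
ΔM = M_1 − M_2 = 15.468 − (-1.670) = 17.138; smaller M is more luminous → Star 2.
L ratio = 10^(0.4 |ΔM|) = 10^6.855 = 7.164×10^6

Star 2 is more luminous, by a factor of 7.16×10^6.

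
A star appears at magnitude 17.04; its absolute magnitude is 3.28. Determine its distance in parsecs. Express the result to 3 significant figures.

d ≈ 5650 pc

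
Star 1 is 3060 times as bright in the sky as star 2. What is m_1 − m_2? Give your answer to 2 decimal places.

m_1 − m_2 ≈ -8.71

Pogson: Δm = −2.5 log₁₀(ratio) = −2.5 log₁₀(3060) = −2.5 × 3.4857 = -8.714
Star 1 is brighter, so it has the smaller magnitude: the difference is negative.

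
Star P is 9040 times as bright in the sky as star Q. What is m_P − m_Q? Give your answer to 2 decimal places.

m_P − m_Q ≈ -9.89

Pogson: Δm = −2.5 log₁₀(ratio) = −2.5 log₁₀(9040) = −2.5 × 3.9562 = -9.890
Star P is brighter, so it has the smaller magnitude: the difference is negative.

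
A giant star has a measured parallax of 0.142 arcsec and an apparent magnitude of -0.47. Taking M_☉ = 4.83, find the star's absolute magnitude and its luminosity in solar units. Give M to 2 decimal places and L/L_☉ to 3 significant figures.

d = 1/p = 1/0.142″ = 7.042 pc
M = m − 5 log₁₀ d + 5 = -0.47 − 5·0.8477 + 5 = 0.291
M − M_☉ = 0.291 − 4.83 = -4.539
L/L_☉ = 10^(−0.4 × -4.539) = 65.38

M ≈ 0.29; L/L_☉ ≈ 65.4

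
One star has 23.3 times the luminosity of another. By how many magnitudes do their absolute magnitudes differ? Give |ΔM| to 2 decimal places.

Pogson: ΔM = −2.5 log₁₀(ratio) = −2.5 log₁₀(23.3) = −2.5 × 1.3674 = -3.418

|ΔM| ≈ 3.42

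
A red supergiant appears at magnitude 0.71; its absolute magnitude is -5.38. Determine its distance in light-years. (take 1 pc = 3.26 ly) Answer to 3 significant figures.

d ≈ 539 ly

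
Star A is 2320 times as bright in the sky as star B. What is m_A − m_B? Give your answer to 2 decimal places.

m_A − m_B ≈ -8.41

Pogson: Δm = −2.5 log₁₀(ratio) = −2.5 log₁₀(2320) = −2.5 × 3.3655 = -8.414
Star A is brighter, so it has the smaller magnitude: the difference is negative.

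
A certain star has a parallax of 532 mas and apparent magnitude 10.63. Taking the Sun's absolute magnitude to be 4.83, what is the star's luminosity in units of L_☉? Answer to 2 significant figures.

L/L_☉ ≈ 1.7×10^-4

d = 1/p = 1000/532 mas = 1.880 pc
M = m − 5 log₁₀ d + 5 = 10.63 − 5·0.2741 + 5 = 14.260
M − M_☉ = 14.260 − 4.83 = 9.430
L/L_☉ = 10^(−0.4 × 9.430) = 1.691×10^-4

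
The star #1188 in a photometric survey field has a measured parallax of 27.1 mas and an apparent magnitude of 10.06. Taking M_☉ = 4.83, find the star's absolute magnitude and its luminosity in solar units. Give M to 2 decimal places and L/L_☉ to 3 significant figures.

M ≈ 7.22; L/L_☉ ≈ 0.110

d = 1/p = 1000/27.1 mas = 36.90 pc
M = m − 5 log₁₀ d + 5 = 10.06 − 5·1.5670 + 5 = 7.225
M − M_☉ = 7.225 − 4.83 = 2.395
L/L_☉ = 10^(−0.4 × 2.395) = 0.1102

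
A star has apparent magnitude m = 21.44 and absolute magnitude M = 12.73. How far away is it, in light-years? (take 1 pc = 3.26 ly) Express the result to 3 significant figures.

Distance modulus: m − M = 21.44 − (12.73) = 8.710
m − M = 5 log₁₀ d − 5
log₁₀ d = (m − M)/5 + 1 = 2.7420
d = 10^2.7420 = 552.1 pc
= 1800 ly

d ≈ 1800 ly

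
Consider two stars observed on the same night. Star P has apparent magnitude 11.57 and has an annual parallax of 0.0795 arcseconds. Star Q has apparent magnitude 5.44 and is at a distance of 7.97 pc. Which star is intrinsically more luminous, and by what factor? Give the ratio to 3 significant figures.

Star Q is more luminous, by a factor of 114.

Star P: d = 1/p = 1/0.0795″ = 12.58 pc
Star P: M = m − 5 log₁₀ d + 5 = 11.57 − 5·1.0996 + 5 = 11.072
Star Q: M = m − 5 log₁₀ d + 5 = 5.44 − 5·0.9015 + 5 = 5.933
ΔM = M_P − M_Q = 11.072 − (5.933) = 5.139; smaller M is more luminous → Star Q.
L ratio = 10^(0.4 |ΔM|) = 10^2.056 = 113.7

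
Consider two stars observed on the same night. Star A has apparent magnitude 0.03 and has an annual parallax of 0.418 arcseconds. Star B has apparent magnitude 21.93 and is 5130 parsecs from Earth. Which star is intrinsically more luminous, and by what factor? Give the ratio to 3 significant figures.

Star A is more luminous, by a factor of 125.

Star A: d = 1/p = 1/0.418″ = 2.392 pc
Star A: M = m − 5 log₁₀ d + 5 = 0.03 − 5·0.3788 + 5 = 3.136
Star B: M = m − 5 log₁₀ d + 5 = 21.93 − 5·3.7101 + 5 = 8.379
ΔM = M_A − M_B = 3.136 − (8.379) = -5.244; smaller M is more luminous → Star A.
L ratio = 10^(0.4 |ΔM|) = 10^2.097 = 125.1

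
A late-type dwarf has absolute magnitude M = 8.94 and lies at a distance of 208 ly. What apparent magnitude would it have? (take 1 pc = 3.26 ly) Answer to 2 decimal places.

d = 208 ly / 3.26 = 63.80 pc
m = M + 5 log₁₀ d − 5 = 8.94 + 5·1.8048 − 5 = 12.964

m ≈ 12.96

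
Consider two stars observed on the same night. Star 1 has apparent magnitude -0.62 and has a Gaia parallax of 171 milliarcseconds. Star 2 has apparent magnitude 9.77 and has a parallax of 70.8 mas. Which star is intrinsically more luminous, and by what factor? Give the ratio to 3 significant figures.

Star 1: p = 171 mas = 0.171″ → d = 1/p = 5.848 pc
Star 1: M = m − 5 log₁₀ d + 5 = -0.62 − 5·0.7670 + 5 = 0.545
Star 2: p = 70.8 mas = 0.0708″ → d = 1/p = 14.12 pc
Star 2: M = m − 5 log₁₀ d + 5 = 9.77 − 5·1.1500 + 5 = 9.020
ΔM = M_1 − M_2 = 0.545 − (9.020) = -8.475; smaller M is more luminous → Star 1.
L ratio = 10^(0.4 |ΔM|) = 10^3.390 = 2455

Star 1 is more luminous, by a factor of 2460.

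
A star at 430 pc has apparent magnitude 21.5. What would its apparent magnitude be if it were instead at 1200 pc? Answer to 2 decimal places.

m ≈ 23.73

Flux ∝ 1/d², so Δm = 5 log₁₀(d₂/d₁) = 5 log₁₀(1200/430) = 2.229
m₂ = m₁ + Δm = 21.5 + (2.229) = 23.729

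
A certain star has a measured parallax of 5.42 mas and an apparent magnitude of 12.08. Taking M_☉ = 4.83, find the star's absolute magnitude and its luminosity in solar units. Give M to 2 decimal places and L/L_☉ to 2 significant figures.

M ≈ 5.75; L/L_☉ ≈ 0.43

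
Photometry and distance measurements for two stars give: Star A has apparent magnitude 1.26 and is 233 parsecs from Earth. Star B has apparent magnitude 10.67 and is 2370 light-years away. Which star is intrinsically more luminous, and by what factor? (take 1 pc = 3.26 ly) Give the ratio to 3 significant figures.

Star A: M = m − 5 log₁₀ d + 5 = 1.26 − 5·2.3674 + 5 = -5.577
Star B: d = 2370 ly / 3.26 = 727.0 pc
Star B: M = m − 5 log₁₀ d + 5 = 10.67 − 5·2.8615 + 5 = 1.362
ΔM = M_A − M_B = -5.577 − (1.362) = -6.939; smaller M is more luminous → Star A.
L ratio = 10^(0.4 |ΔM|) = 10^2.776 = 596.6

Star A is more luminous, by a factor of 597.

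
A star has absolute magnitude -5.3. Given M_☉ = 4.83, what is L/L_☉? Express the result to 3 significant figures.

M − M_☉ = -5.3 − 4.83 = -10.130
L/L_☉ = 10^(−0.4 (M − M_☉)) = 10^4.052 = 11270

L/L_☉ ≈ 11300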